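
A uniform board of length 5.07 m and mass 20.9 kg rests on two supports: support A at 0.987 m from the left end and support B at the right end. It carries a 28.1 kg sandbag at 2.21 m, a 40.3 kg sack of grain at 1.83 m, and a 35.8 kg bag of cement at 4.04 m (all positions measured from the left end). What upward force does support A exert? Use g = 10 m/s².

About support B:
Beam weight: 20.9 × 10 = 209 N down at 2.535 m → arm 2.535 m, τ = 209 × 2.535 = 529.8 N·m counterclockwise.
Sandbag: 28.1 × 10 = 281 N down at 2.21 m → arm 2.86 m, τ = 281 × 2.86 = 803.7 N·m counterclockwise.
Sack of grain: 40.3 × 10 = 403 N down at 1.83 m → arm 3.24 m, τ = 403 × 3.24 = 1306 N·m counterclockwise.
Bag of cement: 35.8 × 10 = 358 N down at 4.04 m → arm 1.03 m, τ = 358 × 1.03 = 368.7 N·m counterclockwise.
Net load moment about support B = 3008 N·m counterclockwise.
Reaction R at support A is upward at 0.987 m, arm 4.083 m → moment R × 4.083 clockwise.
For rotational equilibrium, R × 4.083 = 3008, so R = 737 N.

R_A ≈ 737 N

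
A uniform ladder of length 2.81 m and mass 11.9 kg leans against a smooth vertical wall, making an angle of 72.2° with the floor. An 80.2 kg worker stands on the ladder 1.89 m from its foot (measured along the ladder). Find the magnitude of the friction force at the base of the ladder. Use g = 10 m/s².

Choose the foot of the ladder as the axis so the floor normal and friction both act there and drop out.
Ladder weight 11.9×10 = 119 N acts at 1.405 m along the ladder; its horizontal arm is 1.405·cos72.2° = 0.4295 m → τ = 51.11 N·m clockwise.
Worker: 80.2×10 = 802 N at 1.89 m → arm 0.5778 m → τ = 463.4 N·m clockwise.
Wall normal N acts horizontally at the top; its moment arm is the height L sinθ = 2.81·sin72.2° = 2.675 m, counterclockwise.
For rotational equilibrium, N × 2.675 = 514.5, so N = 192 N.
ΣFx = 0: friction at the foot balances the wall's push, so f = N_wall = 192 N.

f ≈ 192 N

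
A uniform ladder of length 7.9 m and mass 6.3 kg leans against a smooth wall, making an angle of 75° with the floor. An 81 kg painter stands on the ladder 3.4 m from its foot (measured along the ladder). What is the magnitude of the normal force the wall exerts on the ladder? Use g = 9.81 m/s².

N_wall ≈ 99.9 N

Sum moments about the foot of the ladder (the floor normal and friction both act there and drop out).
Ladder weight 6.3×9.81 = 61.8 N acts at 3.95 m along the ladder; its horizontal arm is 3.95·cos75° = 1.022 m → τ = 63.16 N·m clockwise.
Painter: 81×9.81 = 794.6 N at 3.4 m → arm 0.88 m → τ = 699.2 N·m clockwise.
Wall normal N acts horizontally at the top; its moment arm is the height L sinθ = 7.9·sin75° = 7.631 m, counterclockwise.
Στ = 0 ⇒ N × 7.631 = 762.4 ⇒ N = 99.9 N.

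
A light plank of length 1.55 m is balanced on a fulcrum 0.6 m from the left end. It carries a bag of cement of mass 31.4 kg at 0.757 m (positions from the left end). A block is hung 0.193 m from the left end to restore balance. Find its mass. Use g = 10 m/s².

m ≈ 12.1 kg

Choose the fulcrum (at 0.6 m from the left end) as the axis so the support reaction has zero arm there.
Bag of cement: 31.4 × 10 = 314 N down at 0.757 m → arm 0.157 m, τ = 314 × 0.157 = 49.3 N·m clockwise.
Net moment of known loads = 49.3 N·m clockwise.
An unknown mass m at 0.193 m has arm 0.407 m; its moment is m·g·0.407 counterclockwise.
For rotational equilibrium, m × 10 × 0.407 = 49.3, so m = 49.3 / (10 × 0.407) = 12.1 kg.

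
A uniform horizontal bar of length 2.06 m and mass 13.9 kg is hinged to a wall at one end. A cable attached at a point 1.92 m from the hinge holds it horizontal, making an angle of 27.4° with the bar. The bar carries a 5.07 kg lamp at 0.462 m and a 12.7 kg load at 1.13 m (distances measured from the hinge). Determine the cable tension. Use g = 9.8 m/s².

T ≈ 344 N

About the hinge:
Beam weight: 13.9 × 9.8 = 136.2 N down at 1.03 m → arm 1.03 m, τ = 136.2 × 1.03 = 140.3 N·m clockwise.
Lamp: 5.07 × 9.8 = 49.69 N down at 0.462 m → arm 0.462 m, τ = 49.69 × 0.462 = 22.96 N·m clockwise.
Load: 12.7 × 9.8 = 124.5 N down at 1.13 m → arm 1.13 m, τ = 124.5 × 1.13 = 140.7 N·m clockwise.
Total clockwise load moment = 304 N·m.
The cable tension T acts at 1.92 m; only its component perpendicular to the bar, T sinθ, produces torque. sin 27.4° = 0.4602.
For rotational equilibrium, T × 1.92 × 0.4602 = 304, so T = 304 / 0.8836 = 344 N.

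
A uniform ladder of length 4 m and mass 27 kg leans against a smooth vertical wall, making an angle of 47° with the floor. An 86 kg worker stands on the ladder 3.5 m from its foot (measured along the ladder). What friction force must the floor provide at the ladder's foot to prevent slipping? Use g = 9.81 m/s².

About the foot of the ladder:
Ladder weight 27×9.81 = 264.9 N acts at 2 m along the ladder; its horizontal arm is 2·cos47° = 1.364 m → τ = 361.3 N·m clockwise.
Worker: 86×9.81 = 843.7 N at 3.5 m → arm 2.387 m → τ = 2014 N·m clockwise.
Wall normal N acts horizontally at the top; its moment arm is the height L sinθ = 4·sin47° = 2.925 m, counterclockwise.
For rotational equilibrium, N × 2.925 = 2375, so N = 812 N.
ΣFx = 0: friction at the foot balances the wall's push, so f = N_wall = 812 N.

f ≈ 812 N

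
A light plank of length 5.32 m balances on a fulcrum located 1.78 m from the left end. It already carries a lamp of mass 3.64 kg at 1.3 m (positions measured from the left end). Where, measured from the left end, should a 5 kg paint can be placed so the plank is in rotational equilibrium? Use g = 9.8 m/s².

x ≈ 2.13 m from the left end

Sum moments about the fulcrum (at 1.78 m from the left end) (the support reaction has zero arm there).
Lamp: 3.64 × 9.8 = 35.67 N down at 1.3 m → arm 0.48 m, τ = 35.67 × 0.48 = 17.12 N·m counterclockwise.
Net moment of existing loads = 17.12 N·m counterclockwise.
The paint can weighs 5 × 9.8 = 49 N and must supply an equal clockwise moment, so its lever arm about the fulcrum is 17.12 / 49 = 0.349 m.
That puts it at 1.78 + 0.349 = 2.13 m from the left end.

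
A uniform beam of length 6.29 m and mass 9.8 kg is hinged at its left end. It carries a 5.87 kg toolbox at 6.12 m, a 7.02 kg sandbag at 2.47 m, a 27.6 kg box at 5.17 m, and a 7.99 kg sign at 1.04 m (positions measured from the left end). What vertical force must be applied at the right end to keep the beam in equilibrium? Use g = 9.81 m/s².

F ≈ 367 N

Take moments about the left end.
Beam weight: 9.8 × 9.81 = 96.14 N down at 3.145 m → arm 3.145 m, τ = 96.14 × 3.145 = 302.4 N·m clockwise.
Toolbox: 5.87 × 9.81 = 57.58 N down at 6.12 m → arm 6.12 m, τ = 57.58 × 6.12 = 352.4 N·m clockwise.
Sandbag: 7.02 × 9.81 = 68.87 N down at 2.47 m → arm 2.47 m, τ = 68.87 × 2.47 = 170.1 N·m clockwise.
Box: 27.6 × 9.81 = 270.8 N down at 5.17 m → arm 5.17 m, τ = 270.8 × 5.17 = 1400 N·m clockwise.
Sign: 7.99 × 9.81 = 78.38 N down at 1.04 m → arm 1.04 m, τ = 78.38 × 1.04 = 81.52 N·m clockwise.
Net moment of the loads = 2306 N·m clockwise.
The upward force F acts at the right end, arm 6.29 m, giving F × 6.29 counterclockwise.
For rotational equilibrium, F × 6.29 = 2306, so F = 2306 / 6.29 = 367 N.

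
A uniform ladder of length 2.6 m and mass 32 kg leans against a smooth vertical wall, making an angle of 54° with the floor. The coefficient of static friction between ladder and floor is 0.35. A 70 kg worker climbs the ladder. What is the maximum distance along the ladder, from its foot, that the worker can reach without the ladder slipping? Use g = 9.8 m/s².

About the foot of the ladder:
Ladder weight 32×9.8 = 313.6 N acts at 1.3 m along the ladder; its horizontal arm is 1.3·cos54° = 0.7641 m → τ = 239.6 N·m clockwise.
Worker weight 70×9.8 = 686 N at distance d → arm d·cos54° → τ = 686·d·0.5878 clockwise.
Wall normal N at the top has arm L sinθ = 2.103 m counterclockwise, so Στ = 0 gives N·2.103 = 239.6 + 403.2·d.
ΣFy = 0 ⇒ N_floor = 999.6 N, so the maximum friction is μ_s·N_floor = 0.35×999.6 = 349.9 N. ΣFx = 0 ⇒ N_wall = f, so at the slipping point N = 349.9 N.
Substituting: 349.9×2.103 = 239.6 + 403.2·d ⇒ d = (735.8 − 239.6) / 403.2 = 1.23 m.

d ≈ 1.23 m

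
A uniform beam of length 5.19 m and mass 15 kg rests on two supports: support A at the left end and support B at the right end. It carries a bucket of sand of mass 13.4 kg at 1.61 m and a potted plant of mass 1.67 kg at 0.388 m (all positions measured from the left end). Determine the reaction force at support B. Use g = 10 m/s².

R_B ≈ 118 N

Sum moments about support A (its reaction then has zero moment arm).
Beam weight: 15 × 10 = 150 N down at 2.595 m → arm 2.595 m, τ = 150 × 2.595 = 389.3 N·m clockwise.
Bucket of sand: 13.4 × 10 = 134 N down at 1.61 m → arm 1.61 m, τ = 134 × 1.61 = 215.7 N·m clockwise.
Potted plant: 1.67 × 10 = 16.7 N down at 0.388 m → arm 0.388 m, τ = 16.7 × 0.388 = 6.48 N·m clockwise.
Net load moment about support A = 611.5 N·m clockwise.
Reaction R at support B is upward at 5.19 m, arm 5.19 m → moment R × 5.19 counterclockwise.
Setting net torque to zero: R × 5.19 = 611.5 → R = 118 N.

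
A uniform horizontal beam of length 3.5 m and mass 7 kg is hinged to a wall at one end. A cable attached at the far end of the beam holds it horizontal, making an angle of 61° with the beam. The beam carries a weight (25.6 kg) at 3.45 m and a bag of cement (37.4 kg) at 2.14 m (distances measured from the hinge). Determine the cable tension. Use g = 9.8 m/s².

T ≈ 578 N

Take moments about the hinge.
Beam weight: 7 × 9.8 = 68.6 N down at 1.75 m → arm 1.75 m, τ = 68.6 × 1.75 = 120 N·m clockwise.
Weight: 25.6 × 9.8 = 250.9 N down at 3.45 m → arm 3.45 m, τ = 250.9 × 3.45 = 865.6 N·m clockwise.
Bag of cement: 37.4 × 9.8 = 366.5 N down at 2.14 m → arm 2.14 m, τ = 366.5 × 2.14 = 784.3 N·m clockwise.
Total clockwise load moment = 1770 N·m.
The cable tension T acts at 3.5 m; only its component perpendicular to the beam, T sinθ, produces torque. sin 61° = 0.8746.
For rotational equilibrium, T × 3.5 × 0.8746 = 1770, so T = 1770 / 3.061 = 578 N.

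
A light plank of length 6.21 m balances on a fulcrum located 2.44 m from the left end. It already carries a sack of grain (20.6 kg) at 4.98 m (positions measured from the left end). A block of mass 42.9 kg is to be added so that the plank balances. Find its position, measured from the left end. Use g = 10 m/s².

x ≈ 1.22 m from the left end

Sum moments about the fulcrum (at 2.44 m from the left end) (the support reaction has zero arm there).
Sack of grain: 20.6 × 10 = 206 N down at 4.98 m → arm 2.54 m, τ = 206 × 2.54 = 523.2 N·m clockwise.
Net moment of existing loads = 523.2 N·m clockwise.
The block weighs 42.9 × 10 = 429 N and must supply an equal counterclockwise moment, so its lever arm about the fulcrum is 523.2 / 429 = 1.22 m.
That puts it at 2.44 − 1.22 = 1.22 m from the left end.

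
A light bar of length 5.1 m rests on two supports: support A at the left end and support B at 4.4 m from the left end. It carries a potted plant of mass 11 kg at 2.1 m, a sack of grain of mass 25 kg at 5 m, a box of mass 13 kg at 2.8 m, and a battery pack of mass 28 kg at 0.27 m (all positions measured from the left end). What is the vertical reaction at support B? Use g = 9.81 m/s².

Taking torques about support A:
Potted plant: 11 × 9.81 = 107.9 N down at 2.1 m → arm 2.1 m, τ = 107.9 × 2.1 = 226.6 N·m clockwise.
Sack of grain: 25 × 9.81 = 245.2 N down at 5 m → arm 5 m, τ = 245.2 × 5 = 1226 N·m clockwise.
Box: 13 × 9.81 = 127.5 N down at 2.8 m → arm 2.8 m, τ = 127.5 × 2.8 = 357 N·m clockwise.
Battery pack: 28 × 9.81 = 274.7 N down at 0.27 m → arm 0.27 m, τ = 274.7 × 0.27 = 74.17 N·m clockwise.
Net load moment about support A = 1884 N·m clockwise.
Reaction R at support B is upward at 4.4 m, arm 4.4 m → moment R × 4.4 counterclockwise.
For rotational equilibrium, R × 4.4 = 1884, so R = 428 N.

R_B ≈ 428 N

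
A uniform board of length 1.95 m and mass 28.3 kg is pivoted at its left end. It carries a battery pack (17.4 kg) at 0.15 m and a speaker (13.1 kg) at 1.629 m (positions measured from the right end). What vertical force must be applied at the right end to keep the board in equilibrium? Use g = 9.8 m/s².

Take moments about the left end.
Beam weight: 28.3 × 9.8 = 277.3 N down at 0.975 m → arm 0.975 m, τ = 277.3 × 0.975 = 270.4 N·m clockwise.
Battery pack: 17.4 × 9.8 = 170.5 N down at 0.15 m → arm 1.8 m, τ = 170.5 × 1.8 = 306.9 N·m clockwise.
Speaker: 13.1 × 9.8 = 128.4 N down at 1.629 m → arm 0.321 m, τ = 128.4 × 0.321 = 41.22 N·m clockwise.
Net moment of the loads = 618.5 N·m clockwise.
The upward force F acts at the right end, arm 1.95 m, giving F × 1.95 counterclockwise.
Setting net torque to zero: F × 1.95 = 618.5 → F = 618.5 / 1.95 = 317 N.

F ≈ 317 N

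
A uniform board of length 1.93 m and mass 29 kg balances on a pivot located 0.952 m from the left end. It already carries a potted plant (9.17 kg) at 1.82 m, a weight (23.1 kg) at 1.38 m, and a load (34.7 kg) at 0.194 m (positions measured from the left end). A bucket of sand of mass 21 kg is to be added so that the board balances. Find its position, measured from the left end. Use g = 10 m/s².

Taking torques about the pivot (at 0.952 m from the left end):
Beam weight: 29 × 10 = 290 N down at 0.965 m → arm 0.013 m, τ = 290 × 0.013 = 3.77 N·m clockwise.
Potted plant: 9.17 × 10 = 91.7 N down at 1.82 m → arm 0.868 m, τ = 91.7 × 0.868 = 79.6 N·m clockwise.
Weight: 23.1 × 10 = 231 N down at 1.38 m → arm 0.428 m, τ = 231 × 0.428 = 98.87 N·m clockwise.
Load: 34.7 × 10 = 347 N down at 0.194 m → arm 0.758 m, τ = 347 × 0.758 = 263 N·m counterclockwise.
Net moment of existing loads = 80.76 N·m counterclockwise.
The bucket of sand weighs 21 × 10 = 210 N and must supply an equal clockwise moment, so its lever arm about the pivot is 80.76 / 210 = 0.385 m.
That puts it at 0.952 + 0.385 = 1.34 m from the left end.

x ≈ 1.34 m from the left end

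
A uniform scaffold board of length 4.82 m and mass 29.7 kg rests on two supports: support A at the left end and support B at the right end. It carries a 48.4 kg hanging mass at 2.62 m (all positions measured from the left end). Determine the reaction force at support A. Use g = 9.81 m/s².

Taking torques about support B:
Beam weight: 29.7 × 9.81 = 291.4 N down at 2.41 m → arm 2.41 m, τ = 291.4 × 2.41 = 702.3 N·m counterclockwise.
Hanging mass: 48.4 × 9.81 = 474.8 N down at 2.62 m → arm 2.2 m, τ = 474.8 × 2.2 = 1045 N·m counterclockwise.
Net load moment about support B = 1747 N·m counterclockwise.
Reaction R at support A is upward at 0 m, arm 4.82 m → moment R × 4.82 clockwise.
Balancing moments: R × 4.82 = 1747, giving R = 362 N.

R_A ≈ 362 N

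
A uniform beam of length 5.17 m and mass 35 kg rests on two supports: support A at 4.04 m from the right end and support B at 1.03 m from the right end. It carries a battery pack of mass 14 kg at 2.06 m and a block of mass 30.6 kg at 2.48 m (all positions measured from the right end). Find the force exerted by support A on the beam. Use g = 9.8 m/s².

Take moments about support B.
Beam weight: 35 × 9.8 = 343 N down at 2.585 m → arm 1.555 m, τ = 343 × 1.555 = 533.4 N·m counterclockwise.
Battery pack: 14 × 9.8 = 137.2 N down at 2.06 m → arm 1.03 m, τ = 137.2 × 1.03 = 141.3 N·m counterclockwise.
Block: 30.6 × 9.8 = 299.9 N down at 2.48 m → arm 1.45 m, τ = 299.9 × 1.45 = 434.9 N·m counterclockwise.
Net load moment about support B = 1110 N·m counterclockwise.
Reaction R at support A is upward at 4.04 m, arm 3.01 m → moment R × 3.01 clockwise.
Στ = 0 ⇒ R × 3.01 = 1110 ⇒ R = 369 N.

R_A ≈ 369 N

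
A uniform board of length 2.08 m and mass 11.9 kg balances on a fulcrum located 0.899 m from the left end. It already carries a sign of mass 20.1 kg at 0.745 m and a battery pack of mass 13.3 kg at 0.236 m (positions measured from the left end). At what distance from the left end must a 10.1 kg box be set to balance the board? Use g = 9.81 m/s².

Taking torques about the fulcrum (at 0.899 m from the left end):
Beam weight: 11.9 × 9.81 = 116.7 N down at 1.04 m → arm 0.141 m, τ = 116.7 × 0.141 = 16.45 N·m clockwise.
Sign: 20.1 × 9.81 = 197.2 N down at 0.745 m → arm 0.154 m, τ = 197.2 × 0.154 = 30.37 N·m counterclockwise.
Battery pack: 13.3 × 9.81 = 130.5 N down at 0.236 m → arm 0.663 m, τ = 130.5 × 0.663 = 86.52 N·m counterclockwise.
Net moment of existing loads = 100.4 N·m counterclockwise.
The box weighs 10.1 × 9.81 = 99.08 N and must supply an equal clockwise moment, so its lever arm about the fulcrum is 100.4 / 99.08 = 1.01 m.
That puts it at 0.899 + 1.01 = 1.91 m from the left end.

x ≈ 1.91 m from the left end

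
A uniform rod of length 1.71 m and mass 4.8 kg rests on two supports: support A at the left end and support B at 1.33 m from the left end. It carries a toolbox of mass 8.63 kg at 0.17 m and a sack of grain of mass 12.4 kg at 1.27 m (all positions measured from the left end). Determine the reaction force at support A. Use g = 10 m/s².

Choose support B as the axis so its reaction then has zero moment arm.
Beam weight: 4.8 × 10 = 48 N down at 0.855 m → arm 0.475 m, τ = 48 × 0.475 = 22.8 N·m counterclockwise.
Toolbox: 8.63 × 10 = 86.3 N down at 0.17 m → arm 1.16 m, τ = 86.3 × 1.16 = 100.1 N·m counterclockwise.
Sack of grain: 12.4 × 10 = 124 N down at 1.27 m → arm 0.06 m, τ = 124 × 0.06 = 7.44 N·m counterclockwise.
Net load moment about support B = 130.3 N·m counterclockwise.
Reaction R at support A is upward at 0 m, arm 1.33 m → moment R × 1.33 clockwise.
Balancing moments: R × 1.33 = 130.3, giving R = 98 N.

R_A ≈ 98 N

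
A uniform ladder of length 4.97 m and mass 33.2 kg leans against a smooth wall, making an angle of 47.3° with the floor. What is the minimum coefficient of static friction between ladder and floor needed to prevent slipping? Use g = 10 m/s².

Taking torques about the foot of the ladder:
Ladder weight 33.2×10 = 332 N acts at 2.485 m along the ladder; its horizontal arm is 2.485·cos47.3° = 1.685 m → τ = 559.4 N·m clockwise.
Wall normal N acts horizontally at the top; its moment arm is the height L sinθ = 4.97·sin47.3° = 3.653 m, counterclockwise.
For rotational equilibrium, N × 3.653 = 559.4, so N = 153.1 N.
ΣFx = 0 ⇒ f = N_wall = 153.1 N. ΣFy = 0 ⇒ N_floor = 332 N.
μ_min = f / N_floor = 153.1 / 332 = 0.461.

μ_min ≈ 0.461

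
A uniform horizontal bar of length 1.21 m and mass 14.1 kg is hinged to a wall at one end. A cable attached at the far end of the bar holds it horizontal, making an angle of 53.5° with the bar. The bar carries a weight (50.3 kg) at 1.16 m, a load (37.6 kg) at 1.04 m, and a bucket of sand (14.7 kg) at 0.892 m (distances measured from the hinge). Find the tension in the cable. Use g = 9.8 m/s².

T ≈ 1200 N

Choose the hinge as the axis so the unknown hinge reaction has zero arm there.
Beam weight: 14.1 × 9.8 = 138.2 N down at 0.605 m → arm 0.605 m, τ = 138.2 × 0.605 = 83.61 N·m clockwise.
Weight: 50.3 × 9.8 = 492.9 N down at 1.16 m → arm 1.16 m, τ = 492.9 × 1.16 = 571.8 N·m clockwise.
Load: 37.6 × 9.8 = 368.5 N down at 1.04 m → arm 1.04 m, τ = 368.5 × 1.04 = 383.2 N·m clockwise.
Bucket of sand: 14.7 × 9.8 = 144.1 N down at 0.892 m → arm 0.892 m, τ = 144.1 × 0.892 = 128.5 N·m clockwise.
Total clockwise load moment = 1167 N·m.
The cable tension T acts at 1.21 m; only its component perpendicular to the bar, T sinθ, produces torque. sin 53.5° = 0.8039.
For rotational equilibrium, T × 1.21 × 0.8039 = 1167, so T = 1167 / 0.9727 = 1200 N.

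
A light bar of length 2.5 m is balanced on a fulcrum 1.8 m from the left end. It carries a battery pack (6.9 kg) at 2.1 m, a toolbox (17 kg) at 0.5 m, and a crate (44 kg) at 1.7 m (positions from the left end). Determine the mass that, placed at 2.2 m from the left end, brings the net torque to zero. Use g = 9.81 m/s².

About the fulcrum (at 1.8 m from the left end):
Battery pack: 6.9 × 9.81 = 67.69 N down at 2.1 m → arm 0.3 m, τ = 67.69 × 0.3 = 20.31 N·m clockwise.
Toolbox: 17 × 9.81 = 166.8 N down at 0.5 m → arm 1.3 m, τ = 166.8 × 1.3 = 216.8 N·m counterclockwise.
Crate: 44 × 9.81 = 431.6 N down at 1.7 m → arm 0.1 m, τ = 431.6 × 0.1 = 43.16 N·m counterclockwise.
Net moment of known loads = 239.7 N·m counterclockwise.
An unknown mass m at 2.2 m has arm 0.4 m; its moment is m·g·0.4 clockwise.
Στ = 0 ⇒ m × 9.81 × 0.4 = 239.7 ⇒ m = 239.7 / (9.81 × 0.4) = 61.1 kg.

m ≈ 61.1 kg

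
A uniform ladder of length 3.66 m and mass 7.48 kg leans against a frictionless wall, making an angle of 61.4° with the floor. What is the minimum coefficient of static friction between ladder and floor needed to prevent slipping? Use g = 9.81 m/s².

Taking torques about the foot of the ladder:
Ladder weight 7.48×9.81 = 73.38 N acts at 1.83 m along the ladder; its horizontal arm is 1.83·cos61.4° = 0.876 m → τ = 64.28 N·m clockwise.
Wall normal N acts horizontally at the top; its moment arm is the height L sinθ = 3.66·sin61.4° = 3.213 m, counterclockwise.
Balancing moments: N × 3.213 = 64.28, giving N = 20.01 N.
ΣFx = 0 ⇒ f = N_wall = 20.01 N. ΣFy = 0 ⇒ N_floor = 73.38 N.
μ_min = f / N_floor = 20.01 / 73.38 = 0.273.

μ_min ≈ 0.273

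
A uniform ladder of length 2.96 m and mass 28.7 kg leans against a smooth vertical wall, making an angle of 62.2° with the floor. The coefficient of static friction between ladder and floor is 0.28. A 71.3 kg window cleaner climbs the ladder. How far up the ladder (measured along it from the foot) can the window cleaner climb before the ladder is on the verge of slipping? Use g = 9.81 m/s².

d ≈ 1.61 m

About the foot of the ladder:
Ladder weight 28.7×9.81 = 281.5 N acts at 1.48 m along the ladder; its horizontal arm is 1.48·cos62.2° = 0.6903 m → τ = 194.3 N·m clockwise.
Window cleaner weight 71.3×9.81 = 699.5 N at distance d → arm d·cos62.2° → τ = 699.5·d·0.4664 clockwise.
Wall normal N at the top has arm L sinθ = 2.618 m counterclockwise, so Στ = 0 gives N·2.618 = 194.3 + 326.2·d.
ΣFy = 0 ⇒ N_floor = 981 N, so the maximum friction is μ_s·N_floor = 0.28×981 = 274.7 N. ΣFx = 0 ⇒ N_wall = f, so at the slipping point N = 274.7 N.
Substituting: 274.7×2.618 = 194.3 + 326.2·d ⇒ d = (719.2 − 194.3) / 326.2 = 1.61 m.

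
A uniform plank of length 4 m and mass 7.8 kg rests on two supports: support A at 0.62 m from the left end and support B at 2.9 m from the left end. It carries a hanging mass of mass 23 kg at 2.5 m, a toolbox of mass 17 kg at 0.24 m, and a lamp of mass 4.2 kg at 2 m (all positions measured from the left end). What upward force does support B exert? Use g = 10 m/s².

R_B ≈ 234 N

Sum moments about support A (its reaction then has zero moment arm).
Beam weight: 7.8 × 10 = 78 N down at 2 m → arm 1.38 m, τ = 78 × 1.38 = 107.6 N·m clockwise.
Hanging mass: 23 × 10 = 230 N down at 2.5 m → arm 1.88 m, τ = 230 × 1.88 = 432.4 N·m clockwise.
Toolbox: 17 × 10 = 170 N down at 0.24 m → arm 0.38 m, τ = 170 × 0.38 = 64.6 N·m counterclockwise.
Lamp: 4.2 × 10 = 42 N down at 2 m → arm 1.38 m, τ = 42 × 1.38 = 57.96 N·m clockwise.
Net load moment about support A = 533.4 N·m clockwise.
Reaction R at support B is upward at 2.9 m, arm 2.28 m → moment R × 2.28 counterclockwise.
Balancing moments: R × 2.28 = 533.4, giving R = 234 N.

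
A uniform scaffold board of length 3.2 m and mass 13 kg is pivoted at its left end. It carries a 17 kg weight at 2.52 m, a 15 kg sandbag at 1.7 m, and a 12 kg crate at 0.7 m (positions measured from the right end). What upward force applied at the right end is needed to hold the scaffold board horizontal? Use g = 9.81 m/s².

Taking torques about the left end:
Beam weight: 13 × 9.81 = 127.5 N down at 1.6 m → arm 1.6 m, τ = 127.5 × 1.6 = 204 N·m clockwise.
Weight: 17 × 9.81 = 166.8 N down at 2.52 m → arm 0.68 m, τ = 166.8 × 0.68 = 113.4 N·m clockwise.
Sandbag: 15 × 9.81 = 147.2 N down at 1.7 m → arm 1.5 m, τ = 147.2 × 1.5 = 220.8 N·m clockwise.
Crate: 12 × 9.81 = 117.7 N down at 0.7 m → arm 2.5 m, τ = 117.7 × 2.5 = 294.2 N·m clockwise.
Net moment of the loads = 832.4 N·m clockwise.
The upward force F acts at the right end, arm 3.2 m, giving F × 3.2 counterclockwise.
Setting net torque to zero: F × 3.2 = 832.4 → F = 832.4 / 3.2 = 260 N.

F ≈ 260 N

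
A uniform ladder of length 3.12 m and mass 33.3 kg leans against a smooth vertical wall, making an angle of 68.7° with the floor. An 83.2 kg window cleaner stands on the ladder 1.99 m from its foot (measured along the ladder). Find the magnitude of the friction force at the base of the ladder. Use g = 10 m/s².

f ≈ 272 N

Choose the foot of the ladder as the axis so the floor normal and friction both act there and drop out.
Ladder weight 33.3×10 = 333 N acts at 1.56 m along the ladder; its horizontal arm is 1.56·cos68.7° = 0.5667 m → τ = 188.7 N·m clockwise.
Window cleaner: 83.2×10 = 832 N at 1.99 m → arm 0.7229 m → τ = 601.5 N·m clockwise.
Wall normal N acts horizontally at the top; its moment arm is the height L sinθ = 3.12·sin68.7° = 2.907 m, counterclockwise.
For rotational equilibrium, N × 2.907 = 790.2, so N = 272 N.
ΣFx = 0: friction at the foot balances the wall's push, so f = N_wall = 272 N.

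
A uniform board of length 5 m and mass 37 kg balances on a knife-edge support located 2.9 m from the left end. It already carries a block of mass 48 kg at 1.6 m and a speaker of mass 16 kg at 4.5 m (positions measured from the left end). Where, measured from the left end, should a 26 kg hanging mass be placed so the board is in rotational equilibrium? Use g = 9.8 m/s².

x ≈ 4.88 m from the left end

About the knife-edge support (at 2.9 m from the left end):
Beam weight: 37 × 9.8 = 362.6 N down at 2.5 m → arm 0.4 m, τ = 362.6 × 0.4 = 145 N·m counterclockwise.
Block: 48 × 9.8 = 470.4 N down at 1.6 m → arm 1.3 m, τ = 470.4 × 1.3 = 611.5 N·m counterclockwise.
Speaker: 16 × 9.8 = 156.8 N down at 4.5 m → arm 1.6 m, τ = 156.8 × 1.6 = 250.9 N·m clockwise.
Net moment of existing loads = 505.6 N·m counterclockwise.
The hanging mass weighs 26 × 9.8 = 254.8 N and must supply an equal clockwise moment, so its lever arm about the knife-edge support is 505.6 / 254.8 = 1.98 m.
That puts it at 2.9 + 1.98 = 4.88 m from the left end.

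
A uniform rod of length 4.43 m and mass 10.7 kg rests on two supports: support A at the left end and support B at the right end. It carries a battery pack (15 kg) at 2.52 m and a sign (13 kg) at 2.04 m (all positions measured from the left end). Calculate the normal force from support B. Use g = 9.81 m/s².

About support A:
Beam weight: 10.7 × 9.81 = 105 N down at 2.215 m → arm 2.215 m, τ = 105 × 2.215 = 232.6 N·m clockwise.
Battery pack: 15 × 9.81 = 147.2 N down at 2.52 m → arm 2.52 m, τ = 147.2 × 2.52 = 370.9 N·m clockwise.
Sign: 13 × 9.81 = 127.5 N down at 2.04 m → arm 2.04 m, τ = 127.5 × 2.04 = 260.1 N·m clockwise.
Net load moment about support A = 863.6 N·m clockwise.
Reaction R at support B is upward at 4.43 m, arm 4.43 m → moment R × 4.43 counterclockwise.
Balancing moments: R × 4.43 = 863.6, giving R = 195 N.

R_B ≈ 195 N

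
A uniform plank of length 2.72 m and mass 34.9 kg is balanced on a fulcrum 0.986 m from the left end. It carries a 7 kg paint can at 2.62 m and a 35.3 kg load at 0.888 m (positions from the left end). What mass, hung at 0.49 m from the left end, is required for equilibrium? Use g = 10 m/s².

m ≈ 42.4 kg

Take moments about the fulcrum (at 0.986 m from the left end).
Beam weight: 34.9 × 10 = 349 N down at 1.36 m → arm 0.374 m, τ = 349 × 0.374 = 130.5 N·m clockwise.
Paint can: 7 × 10 = 70 N down at 2.62 m → arm 1.634 m, τ = 70 × 1.634 = 114.4 N·m clockwise.
Load: 35.3 × 10 = 353 N down at 0.888 m → arm 0.098 m, τ = 353 × 0.098 = 34.59 N·m counterclockwise.
Net moment of known loads = 210.3 N·m clockwise.
An unknown mass m at 0.49 m has arm 0.496 m; its moment is m·g·0.496 counterclockwise.
Στ = 0 ⇒ m × 10 × 0.496 = 210.3 ⇒ m = 210.3 / (10 × 0.496) = 42.4 kg.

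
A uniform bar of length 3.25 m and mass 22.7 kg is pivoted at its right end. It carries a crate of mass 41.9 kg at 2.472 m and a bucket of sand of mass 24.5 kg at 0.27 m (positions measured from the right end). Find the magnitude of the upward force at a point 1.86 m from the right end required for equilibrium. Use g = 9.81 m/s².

F ≈ 776 N

About the right end:
Beam weight: 22.7 × 9.81 = 222.7 N down at 1.625 m → arm 1.625 m, τ = 222.7 × 1.625 = 361.9 N·m counterclockwise.
Crate: 41.9 × 9.81 = 411 N down at 2.472 m → arm 2.472 m, τ = 411 × 2.472 = 1016 N·m counterclockwise.
Bucket of sand: 24.5 × 9.81 = 240.3 N down at 0.27 m → arm 0.27 m, τ = 240.3 × 0.27 = 64.88 N·m counterclockwise.
Net moment of the loads = 1443 N·m counterclockwise.
The upward force F acts at a point 1.86 m from the right end, arm 1.86 m, giving F × 1.86 clockwise.
For rotational equilibrium, F × 1.86 = 1443, so F = 1443 / 1.86 = 776 N.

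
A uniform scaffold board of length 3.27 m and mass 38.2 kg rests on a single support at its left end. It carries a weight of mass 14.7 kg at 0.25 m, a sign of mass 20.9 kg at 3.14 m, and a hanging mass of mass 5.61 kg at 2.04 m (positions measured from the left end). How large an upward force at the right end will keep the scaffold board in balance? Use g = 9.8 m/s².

F ≈ 429 N

Take moments about the left end.
Beam weight: 38.2 × 9.8 = 374.4 N down at 1.635 m → arm 1.635 m, τ = 374.4 × 1.635 = 612.1 N·m clockwise.
Weight: 14.7 × 9.8 = 144.1 N down at 0.25 m → arm 0.25 m, τ = 144.1 × 0.25 = 36.02 N·m clockwise.
Sign: 20.9 × 9.8 = 204.8 N down at 3.14 m → arm 3.14 m, τ = 204.8 × 3.14 = 643.1 N·m clockwise.
Hanging mass: 5.61 × 9.8 = 54.98 N down at 2.04 m → arm 2.04 m, τ = 54.98 × 2.04 = 112.2 N·m clockwise.
Net moment of the loads = 1403 N·m clockwise.
The upward force F acts at the right end, arm 3.27 m, giving F × 3.27 counterclockwise.
Στ = 0 ⇒ F × 3.27 = 1403 ⇒ F = 1403 / 3.27 = 429 N.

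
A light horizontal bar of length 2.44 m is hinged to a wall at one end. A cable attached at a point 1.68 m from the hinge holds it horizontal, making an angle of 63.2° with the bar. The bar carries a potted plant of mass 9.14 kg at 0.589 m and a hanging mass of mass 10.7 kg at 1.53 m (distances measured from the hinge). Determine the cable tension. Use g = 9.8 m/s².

T ≈ 142 N

About the hinge:
Potted plant: 9.14 × 9.8 = 89.57 N down at 0.589 m → arm 0.589 m, τ = 89.57 × 0.589 = 52.76 N·m clockwise.
Hanging mass: 10.7 × 9.8 = 104.9 N down at 1.53 m → arm 1.53 m, τ = 104.9 × 1.53 = 160.5 N·m clockwise.
Total clockwise load moment = 213.3 N·m.
The cable tension T acts at 1.68 m; only its component perpendicular to the bar, T sinθ, produces torque. sin 63.2° = 0.8926.
Balancing moments: T × 1.68 × 0.8926 = 213.3, giving T = 213.3 / 1.5 = 142 N.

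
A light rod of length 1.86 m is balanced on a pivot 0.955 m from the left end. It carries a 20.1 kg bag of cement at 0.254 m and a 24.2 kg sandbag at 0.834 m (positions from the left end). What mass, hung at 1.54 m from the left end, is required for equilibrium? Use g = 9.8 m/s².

Sum moments about the pivot (at 0.955 m from the left end) (the support reaction has zero arm there).
Bag of cement: 20.1 × 9.8 = 197 N down at 0.254 m → arm 0.701 m, τ = 197 × 0.701 = 138.1 N·m counterclockwise.
Sandbag: 24.2 × 9.8 = 237.2 N down at 0.834 m → arm 0.121 m, τ = 237.2 × 0.121 = 28.7 N·m counterclockwise.
Net moment of known loads = 166.8 N·m counterclockwise.
An unknown mass m at 1.54 m has arm 0.585 m; its moment is m·g·0.585 clockwise.
Setting net torque to zero: m × 9.8 × 0.585 = 166.8 → m = 166.8 / (9.8 × 0.585) = 29.1 kg.

m ≈ 29.1 kg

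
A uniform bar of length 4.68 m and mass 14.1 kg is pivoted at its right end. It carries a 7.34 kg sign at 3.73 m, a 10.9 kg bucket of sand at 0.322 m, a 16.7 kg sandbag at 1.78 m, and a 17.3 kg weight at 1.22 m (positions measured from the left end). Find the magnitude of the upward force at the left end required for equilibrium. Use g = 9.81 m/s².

Taking torques about the right end:
Beam weight: 14.1 × 9.81 = 138.3 N down at 2.34 m → arm 2.34 m, τ = 138.3 × 2.34 = 323.6 N·m counterclockwise.
Sign: 7.34 × 9.81 = 72.01 N down at 3.73 m → arm 0.95 m, τ = 72.01 × 0.95 = 68.41 N·m counterclockwise.
Bucket of sand: 10.9 × 9.81 = 106.9 N down at 0.322 m → arm 4.358 m, τ = 106.9 × 4.358 = 465.9 N·m counterclockwise.
Sandbag: 16.7 × 9.81 = 163.8 N down at 1.78 m → arm 2.9 m, τ = 163.8 × 2.9 = 475 N·m counterclockwise.
Weight: 17.3 × 9.81 = 169.7 N down at 1.22 m → arm 3.46 m, τ = 169.7 × 3.46 = 587.2 N·m counterclockwise.
Net moment of the loads = 1920 N·m counterclockwise.
The upward force F acts at the left end, arm 4.68 m, giving F × 4.68 clockwise.
Balancing moments: F × 4.68 = 1920, giving F = 1920 / 4.68 = 410 N.

F ≈ 410 N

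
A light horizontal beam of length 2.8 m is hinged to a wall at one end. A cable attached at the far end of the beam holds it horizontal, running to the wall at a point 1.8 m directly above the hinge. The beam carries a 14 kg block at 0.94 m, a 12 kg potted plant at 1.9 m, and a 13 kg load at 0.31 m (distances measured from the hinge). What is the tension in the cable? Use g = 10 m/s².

Take moments about the hinge.
Block: 14 × 10 = 140 N down at 0.94 m → arm 0.94 m, τ = 140 × 0.94 = 131.6 N·m clockwise.
Potted plant: 12 × 10 = 120 N down at 1.9 m → arm 1.9 m, τ = 120 × 1.9 = 228 N·m clockwise.
Load: 13 × 10 = 130 N down at 0.31 m → arm 0.31 m, τ = 130 × 0.31 = 40.3 N·m clockwise.
Total clockwise load moment = 399.9 N·m.
The cable tension T acts at 2.8 m; only its component perpendicular to the beam, T sinθ, produces torque. sinθ = h/√(h²+d²) = 1.8/√(1.8²+2.8²) = 0.5408.
Setting net torque to zero: T × 2.8 × 0.5408 = 399.9 → T = 399.9 / 1.514 = 264 N.

T ≈ 264 N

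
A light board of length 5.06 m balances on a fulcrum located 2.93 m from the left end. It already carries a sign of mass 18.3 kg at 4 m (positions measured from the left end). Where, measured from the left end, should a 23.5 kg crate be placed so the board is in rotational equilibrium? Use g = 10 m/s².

x ≈ 2.1 m from the left end

Taking torques about the fulcrum (at 2.93 m from the left end):
Sign: 18.3 × 10 = 183 N down at 4 m → arm 1.07 m, τ = 183 × 1.07 = 195.8 N·m clockwise.
Net moment of existing loads = 195.8 N·m clockwise.
The crate weighs 23.5 × 10 = 235 N and must supply an equal counterclockwise moment, so its lever arm about the fulcrum is 195.8 / 235 = 0.833 m.
That puts it at 2.93 − 0.833 = 2.1 m from the left end.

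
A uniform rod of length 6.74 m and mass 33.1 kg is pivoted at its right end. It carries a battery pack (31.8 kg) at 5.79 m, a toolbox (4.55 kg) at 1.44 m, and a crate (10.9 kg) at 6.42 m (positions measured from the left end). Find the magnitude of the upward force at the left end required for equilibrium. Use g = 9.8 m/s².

Taking torques about the right end:
Beam weight: 33.1 × 9.8 = 324.4 N down at 3.37 m → arm 3.37 m, τ = 324.4 × 3.37 = 1093 N·m counterclockwise.
Battery pack: 31.8 × 9.8 = 311.6 N down at 5.79 m → arm 0.95 m, τ = 311.6 × 0.95 = 296 N·m counterclockwise.
Toolbox: 4.55 × 9.8 = 44.59 N down at 1.44 m → arm 5.3 m, τ = 44.59 × 5.3 = 236.3 N·m counterclockwise.
Crate: 10.9 × 9.8 = 106.8 N down at 6.42 m → arm 0.32 m, τ = 106.8 × 0.32 = 34.18 N·m counterclockwise.
Net moment of the loads = 1659 N·m counterclockwise.
The upward force F acts at the left end, arm 6.74 m, giving F × 6.74 clockwise.
For rotational equilibrium, F × 6.74 = 1659, so F = 1659 / 6.74 = 246 N.

F ≈ 246 N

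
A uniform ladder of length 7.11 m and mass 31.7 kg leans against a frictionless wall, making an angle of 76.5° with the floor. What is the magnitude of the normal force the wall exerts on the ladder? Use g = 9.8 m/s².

N_wall ≈ 37.3 N

Choose the foot of the ladder as the axis so the floor normal and friction both act there and drop out.
Ladder weight 31.7×9.8 = 310.7 N acts at 3.555 m along the ladder; its horizontal arm is 3.555·cos76.5° = 0.8299 m → τ = 257.8 N·m clockwise.
Wall normal N acts horizontally at the top; its moment arm is the height L sinθ = 7.11·sin76.5° = 6.914 m, counterclockwise.
Στ = 0 ⇒ N × 6.914 = 257.8 ⇒ N = 37.3 N.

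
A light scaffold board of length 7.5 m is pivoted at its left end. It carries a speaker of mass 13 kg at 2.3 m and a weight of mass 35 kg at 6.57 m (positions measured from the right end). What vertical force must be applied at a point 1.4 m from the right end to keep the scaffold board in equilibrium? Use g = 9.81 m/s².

Choose the left end as the axis so the unknown pivot reaction has zero arm there.
Speaker: 13 × 9.81 = 127.5 N down at 2.3 m → arm 5.2 m, τ = 127.5 × 5.2 = 663 N·m clockwise.
Weight: 35 × 9.81 = 343.4 N down at 6.57 m → arm 0.93 m, τ = 343.4 × 0.93 = 319.4 N·m clockwise.
Net moment of the loads = 982.4 N·m clockwise.
The upward force F acts at a point 1.4 m from the right end, arm 6.1 m, giving F × 6.1 counterclockwise.
Balancing moments: F × 6.1 = 982.4, giving F = 982.4 / 6.1 = 161 N.

F ≈ 161 N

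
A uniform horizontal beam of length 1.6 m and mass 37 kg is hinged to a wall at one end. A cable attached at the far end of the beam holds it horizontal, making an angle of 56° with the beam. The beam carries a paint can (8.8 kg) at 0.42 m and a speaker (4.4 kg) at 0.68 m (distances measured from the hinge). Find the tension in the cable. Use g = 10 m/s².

About the hinge:
Beam weight: 37 × 10 = 370 N down at 0.8 m → arm 0.8 m, τ = 370 × 0.8 = 296 N·m clockwise.
Paint can: 8.8 × 10 = 88 N down at 0.42 m → arm 0.42 m, τ = 88 × 0.42 = 36.96 N·m clockwise.
Speaker: 4.4 × 10 = 44 N down at 0.68 m → arm 0.68 m, τ = 44 × 0.68 = 29.92 N·m clockwise.
Total clockwise load moment = 362.9 N·m.
The cable tension T acts at 1.6 m; only its component perpendicular to the beam, T sinθ, produces torque. sin 56° = 0.829.
Balancing moments: T × 1.6 × 0.829 = 362.9, giving T = 362.9 / 1.326 = 274 N.

T ≈ 274 N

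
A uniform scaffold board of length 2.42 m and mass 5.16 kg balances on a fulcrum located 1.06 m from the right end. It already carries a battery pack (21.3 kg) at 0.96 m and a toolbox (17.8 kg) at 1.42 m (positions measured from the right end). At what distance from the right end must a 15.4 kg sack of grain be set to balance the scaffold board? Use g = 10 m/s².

Choose the fulcrum (at 1.06 m from the right end) as the axis so the support reaction has zero arm there.
Beam weight: 5.16 × 10 = 51.6 N down at 1.21 m → arm 0.15 m, τ = 51.6 × 0.15 = 7.74 N·m counterclockwise.
Battery pack: 21.3 × 10 = 213 N down at 0.96 m → arm 0.1 m, τ = 213 × 0.1 = 21.3 N·m clockwise.
Toolbox: 17.8 × 10 = 178 N down at 1.42 m → arm 0.36 m, τ = 178 × 0.36 = 64.08 N·m counterclockwise.
Net moment of existing loads = 50.52 N·m counterclockwise.
The sack of grain weighs 15.4 × 10 = 154 N and must supply an equal clockwise moment, so its lever arm about the fulcrum is 50.52 / 154 = 0.328 m.
That puts it at 1.06 − 0.328 = 0.732 m from the right end.

x ≈ 0.732 m from the right end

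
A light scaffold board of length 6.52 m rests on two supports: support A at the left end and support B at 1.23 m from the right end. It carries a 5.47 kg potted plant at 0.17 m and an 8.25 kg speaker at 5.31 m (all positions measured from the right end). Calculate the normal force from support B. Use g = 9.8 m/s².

Sum moments about support A (its reaction then has zero moment arm).
Potted plant: 5.47 × 9.8 = 53.61 N down at 0.17 m → arm 6.35 m, τ = 53.61 × 6.35 = 340.4 N·m clockwise.
Speaker: 8.25 × 9.8 = 80.85 N down at 5.31 m → arm 1.21 m, τ = 80.85 × 1.21 = 97.83 N·m clockwise.
Net load moment about support A = 438.2 N·m clockwise.
Reaction R at support B is upward at 1.23 m, arm 5.29 m → moment R × 5.29 counterclockwise.
For rotational equilibrium, R × 5.29 = 438.2, so R = 82.8 N.

R_B ≈ 82.8 N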